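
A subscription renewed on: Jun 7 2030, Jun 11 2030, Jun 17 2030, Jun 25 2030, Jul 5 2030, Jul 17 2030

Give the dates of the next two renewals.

Jul 31 2030, Aug 16 2030

Gaps: 4, 6, 8, 10, 12 days — each gap is 2 larger than the previous one.
Next gap: 14 days. Jul 17 2030 + 14 days = Jul 31 2030.
Next gap: 16 days. Jul 31 2030 + 16 days = Aug 16 2030.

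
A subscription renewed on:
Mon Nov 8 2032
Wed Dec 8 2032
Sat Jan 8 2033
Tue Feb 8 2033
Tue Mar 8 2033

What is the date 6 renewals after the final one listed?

Thu Sep 8 2033

The day-of-month is always 8 (30, 31, 31, 28 days between events).
So this recurs on the 8th of each month.
Next: April 2033 → Fri Apr 8 2033.
May 2033: Sun May 8 2033.
June 2033: Wed Jun 8 2033.
Next: July 2033 → Fri Jul 8 2033.
August 2033: Mon Aug 8 2033.
September 2033: Thu Sep 8 2033.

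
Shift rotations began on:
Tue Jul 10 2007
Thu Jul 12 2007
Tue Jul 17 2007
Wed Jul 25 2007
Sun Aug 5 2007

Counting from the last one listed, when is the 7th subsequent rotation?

Gaps: 2, 5, 8, 11 days — each gap is 3 larger than the previous one.
Next gap: 14 days. Sun Aug 5 2007 + 14 days = Sun Aug 19 2007.
Next gap: 17 days. Sun Aug 19 2007 + 17 days = Wed Sep 5 2007.
Next gap: 20 days. Wed Sep 5 2007 + 20 days = Tue Sep 25 2007.
Next gap: 23 days. Tue Sep 25 2007 + 23 days = Thu Oct 18 2007.
Next gap: 26 days. Thu Oct 18 2007 + 26 days = Tue Nov 13 2007.
Next gap: 29 days. Tue Nov 13 2007 + 29 days = Wed Dec 12 2007.
Next gap: 32 days. Wed Dec 12 2007 + 32 days = Sun Jan 13 2008.

Sun Jan 13 2008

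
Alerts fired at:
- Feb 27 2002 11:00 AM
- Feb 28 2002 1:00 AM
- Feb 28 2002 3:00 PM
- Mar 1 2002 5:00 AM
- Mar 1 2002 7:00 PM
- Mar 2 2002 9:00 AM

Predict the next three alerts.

Mar 2 2002 11:00 PM, Mar 3 2002 1:00 PM, Mar 4 2002 3:00 AM

Gaps: 14, 14, 14, 14, 14 hours — each event is 14 hours after the previous one.
Mar 2 2002 9:00 AM + 14 h = Mar 2 2002 11:00 PM.
Mar 2 2002 11:00 PM + 14 h = Mar 3 2002 1:00 PM.
Mar 3 2002 1:00 PM + 14 h = Mar 4 2002 3:00 AM.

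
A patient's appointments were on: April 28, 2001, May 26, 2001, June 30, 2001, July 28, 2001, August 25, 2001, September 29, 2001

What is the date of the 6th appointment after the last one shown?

March 30, 2002

Every date is a Saturday; gaps 28, 35, 28, 28, 35 days.
Each is the last Saturday of its month (at least one falls on the 29th or later, ruling out '4th Saturday').
Last Saturday of October 2001: October 27, 2001.
November 2001 ends with Saturday November 24, 2001.
Last Saturday of December 2001: December 29, 2001.
January 2002 ends with Saturday January 26, 2002.
Last Saturday of February 2002: February 23, 2002.
March 2002 ends with Saturday March 30, 2002.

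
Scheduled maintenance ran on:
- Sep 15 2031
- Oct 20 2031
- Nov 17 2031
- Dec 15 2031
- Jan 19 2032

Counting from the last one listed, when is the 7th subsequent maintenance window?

These are Mondays at 28- or 35-day spacing (35, 28, 28, 35).
The pattern: 3rd Monday of the month.
February 2032 — 3rd Monday is Feb 16 2032.
March 2032 — 3rd Monday is Mar 15 2032.
April 2032 — 3rd Monday is Apr 19 2032.
3rd Monday of May 2032: May 17 2032.
June 2032 — 3rd Monday is Jun 21 2032.
3rd Monday of July 2032: Jul 19 2032.
August 2032 — 3rd Monday is Aug 16 2032.

Aug 16 2032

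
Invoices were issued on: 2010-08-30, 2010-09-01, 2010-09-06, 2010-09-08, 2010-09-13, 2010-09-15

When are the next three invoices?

Every event lands on a Monday or Wednesday (gaps cycle 2, 5, 2, 5, 2).
So the schedule is: every Monday and Wednesday.
The following Monday is 2010-09-20.
Next Wednesday: 2010-09-22.
Next Monday: 2010-09-27.

2010-09-20, 2010-09-22, 2010-09-27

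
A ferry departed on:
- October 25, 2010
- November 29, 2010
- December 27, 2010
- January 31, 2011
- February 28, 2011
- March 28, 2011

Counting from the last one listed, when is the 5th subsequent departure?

August 29, 2011

Every date is a Monday; gaps 35, 28, 35, 28, 28 days.
Each is the last Monday of its month (at least one falls on the 29th or later, ruling out '4th Monday').
Last Monday of April 2011: April 25, 2011.
Last Monday of May 2011: May 30, 2011.
June 2011 ends with Monday June 27, 2011.
July 2011 ends with Monday July 25, 2011.
August 2011 ends with Monday August 29, 2011.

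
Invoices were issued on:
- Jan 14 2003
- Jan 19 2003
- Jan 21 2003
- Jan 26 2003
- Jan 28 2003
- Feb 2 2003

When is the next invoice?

Feb 4 2003

Every event lands on a Tuesday or Sunday (gaps cycle 5, 2, 5, 2, 5).
So the schedule is: every Tuesday and Sunday.
The following Tuesday is Feb 4 2003.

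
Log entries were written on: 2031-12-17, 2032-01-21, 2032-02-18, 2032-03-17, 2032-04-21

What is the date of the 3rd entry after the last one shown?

Gaps: 35, 28, 28, 35 days — a mix of 28 and 35. Every date is a Wednesday.
Each is the 3rd Wednesday of its month.
3rd Wednesday of May 2032: 2032-05-19.
June 2032 — 3rd Wednesday is 2032-06-16.
3rd Wednesday of July 2032: 2032-07-21.

2032-07-21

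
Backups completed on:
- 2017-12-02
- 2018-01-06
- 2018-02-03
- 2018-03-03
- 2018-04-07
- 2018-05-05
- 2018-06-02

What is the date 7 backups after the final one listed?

2019-01-05

These are Saturdays at 28- or 35-day spacing (35, 28, 28, 35, 28, 28).
The pattern: 1st Saturday of the month.
1st Saturday of July 2018: 2018-07-07.
1st Saturday of August 2018: 2018-08-04.
1st Saturday of September 2018: 2018-09-01.
1st Saturday of October 2018: 2018-10-06.
November 2018 — 1st Saturday is 2018-11-03.
1st Saturday of December 2018: 2018-12-01.
1st Saturday of January 2019: 2019-01-05.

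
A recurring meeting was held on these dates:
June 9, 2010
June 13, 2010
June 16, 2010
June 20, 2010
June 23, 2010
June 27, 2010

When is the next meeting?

June 30, 2010

The gap pattern 4, 3, 4, 3, 4 repeats every 2 events.
These are the Wednesdays and Sundays of each week.
Next Wednesday: June 30, 2010.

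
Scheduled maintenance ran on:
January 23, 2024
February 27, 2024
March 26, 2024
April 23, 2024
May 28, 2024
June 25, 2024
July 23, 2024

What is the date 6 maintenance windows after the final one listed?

These are Tuesdays at 28- or 35-day spacing (35, 28, 28, 35, 28, 28).
The pattern: 4th Tuesday of the month.
4th Tuesday of August 2024: August 27, 2024.
4th Tuesday of September 2024: September 24, 2024.
4th Tuesday of October 2024: October 22, 2024.
4th Tuesday of November 2024: November 26, 2024.
4th Tuesday of December 2024: December 24, 2024.
4th Tuesday of January 2025: January 28, 2025.

January 28, 2025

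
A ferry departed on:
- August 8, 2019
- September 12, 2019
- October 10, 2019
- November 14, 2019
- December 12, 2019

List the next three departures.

January 9, 2020; February 13, 2020; March 12, 2020

All dates are Thursdays, 35, 28, 35, 28 days apart.
Specifically, the 2nd Thursday of each month.
2nd Thursday of January 2020: January 9, 2020.
2nd Thursday of February 2020: February 13, 2020.
2nd Thursday of March 2020: March 12, 2020.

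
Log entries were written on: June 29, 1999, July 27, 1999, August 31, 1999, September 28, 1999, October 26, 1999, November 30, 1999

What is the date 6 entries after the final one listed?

May 30, 2000

These are Tuesdays with 28, 35, 28, 28, 35-day gaps.
Each is the final Tuesday of its month — June 29, 1999 is past the 28th, so '4th Tuesday' doesn't fit.
December 1999 ends with Tuesday December 28, 1999.
January 2000 ends with Tuesday January 25, 2000.
February 2000 ends with Tuesday February 29, 2000.
March 2000 ends with Tuesday March 28, 2000.
Last Tuesday of April 2000: April 25, 2000.
May 2000 ends with Tuesday May 30, 2000.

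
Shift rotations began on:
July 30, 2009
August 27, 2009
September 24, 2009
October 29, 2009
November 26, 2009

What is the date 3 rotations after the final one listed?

February 25, 2010

These are Thursdays with 28, 28, 35, 28-day gaps.
Each is the final Thursday of its month — July 30, 2009 is past the 28th, so '4th Thursday' doesn't fit.
Last Thursday of December 2009: December 31, 2009.
Last Thursday of January 2010: January 28, 2010.
February 2010 ends with Thursday February 25, 2010.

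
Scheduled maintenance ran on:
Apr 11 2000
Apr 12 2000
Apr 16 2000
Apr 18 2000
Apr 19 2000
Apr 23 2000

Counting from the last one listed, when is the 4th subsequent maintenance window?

May 2 2000

The gap pattern 1, 4, 2, 1, 4 repeats every 3 events.
These are the Tuesdays, Wednesdays and Sundays of each week.
Next Tuesday: Apr 25 2000.
Next Wednesday: Apr 26 2000.
Next Sunday: Apr 30 2000.
Next Tuesday: May 2 2000.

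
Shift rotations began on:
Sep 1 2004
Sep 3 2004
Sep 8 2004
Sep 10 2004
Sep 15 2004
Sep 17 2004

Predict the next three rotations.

Sep 22 2004, Sep 24 2004, Sep 29 2004

Gaps: 2, 5, 2, 5, 2 days — not constant, but cyclic with period 2.
The events fall on every Wednesday and Friday.
Next Wednesday: Sep 22 2004.
Next Friday: Sep 24 2004.
Next Wednesday: Sep 29 2004.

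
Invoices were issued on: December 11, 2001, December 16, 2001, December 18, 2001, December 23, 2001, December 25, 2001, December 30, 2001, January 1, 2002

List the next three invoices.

Gaps: 5, 2, 5, 2, 5, 2 days — not constant, but cyclic with period 2.
The events fall on every Tuesday and Sunday.
Next Sunday: January 6, 2002.
The following Tuesday is January 8, 2002.
Next Sunday: January 13, 2002.

January 6, 2002; January 8, 2002; January 13, 2002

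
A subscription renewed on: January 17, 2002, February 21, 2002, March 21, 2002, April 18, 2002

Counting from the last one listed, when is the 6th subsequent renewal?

October 17, 2002

Gaps: 35, 28, 28 days — a mix of 28 and 35. Every date is a Thursday.
Each is the 3rd Thursday of its month.
May 2002 — 3rd Thursday is May 16, 2002.
June 2002 — 3rd Thursday is June 20, 2002.
3rd Thursday of July 2002: July 18, 2002.
August 2002 — 3rd Thursday is August 15, 2002.
September 2002 — 3rd Thursday is September 19, 2002.
October 2002 — 3rd Thursday is October 17, 2002.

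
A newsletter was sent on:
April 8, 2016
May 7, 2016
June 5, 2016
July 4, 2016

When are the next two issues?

August 2, 2016; August 31, 2016

Every event comes 29 days after the last (29, 29, 29).
July 4, 2016 + 29 days = August 2, 2016.
August 2, 2016 + 29 days = August 31, 2016.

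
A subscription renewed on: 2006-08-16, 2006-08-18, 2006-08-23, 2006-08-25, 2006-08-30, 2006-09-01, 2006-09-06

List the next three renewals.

Gaps: 2, 5, 2, 5, 2, 5 days — not constant, but cyclic with period 2.
The events fall on every Wednesday and Friday.
The following Friday is 2006-09-08.
The following Wednesday is 2006-09-13.
The following Friday is 2006-09-15.

2006-09-08, 2006-09-13, 2006-09-15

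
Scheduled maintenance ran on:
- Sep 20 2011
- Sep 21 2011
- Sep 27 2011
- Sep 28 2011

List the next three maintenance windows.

The gap pattern 1, 6, 1 repeats every 2 events.
These are the Tuesdays and Wednesdays of each week.
Next Tuesday: Oct 4 2011.
The following Wednesday is Oct 5 2011.
Next Tuesday: Oct 11 2011.

Oct 4 2011, Oct 5 2011, Oct 11 2011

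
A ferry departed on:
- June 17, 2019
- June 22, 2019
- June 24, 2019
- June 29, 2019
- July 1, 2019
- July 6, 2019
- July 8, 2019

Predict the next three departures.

July 13, 2019; July 15, 2019; July 20, 2019

Every event lands on a Monday or Saturday (gaps cycle 5, 2, 5, 2, 5, 2).
So the schedule is: every Monday and Saturday.
The following Saturday is July 13, 2019.
Next Monday: July 15, 2019.
Next Saturday: July 20, 2019.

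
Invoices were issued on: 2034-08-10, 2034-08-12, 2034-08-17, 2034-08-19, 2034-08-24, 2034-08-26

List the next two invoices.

Every event lands on a Thursday or Saturday (gaps cycle 2, 5, 2, 5, 2).
So the schedule is: every Thursday and Saturday.
Next Thursday: 2034-08-31.
The following Saturday is 2034-09-02.

2034-08-31, 2034-09-02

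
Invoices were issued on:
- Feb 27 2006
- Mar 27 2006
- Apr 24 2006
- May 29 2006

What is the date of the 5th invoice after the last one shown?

Oct 30 2006

Every date is a Monday; gaps 28, 28, 35 days.
Each is the last Monday of its month (at least one falls on the 29th or later, ruling out '4th Monday').
June 2006 ends with Monday Jun 26 2006.
Last Monday of July 2006: Jul 31 2006.
August 2006 ends with Monday Aug 28 2006.
Last Monday of September 2006: Sep 25 2006.
Last Monday of October 2006: Oct 30 2006.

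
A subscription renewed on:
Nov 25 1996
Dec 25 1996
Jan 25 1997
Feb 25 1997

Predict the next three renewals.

Mar 25 1997, Apr 25 1997, May 25 1997

The day-of-month is always 25 (30, 31, 31 days between events).
So this recurs on the 25th of each month.
Next: March 1997 → Mar 25 1997.
April 1997: Apr 25 1997.
May 1997: May 25 1997.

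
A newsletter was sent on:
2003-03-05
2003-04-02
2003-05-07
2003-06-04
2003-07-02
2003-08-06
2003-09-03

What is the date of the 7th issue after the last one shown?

All dates are Wednesdays, 28, 35, 28, 28, 35, 28 days apart.
Specifically, the 1st Wednesday of each month.
1st Wednesday of October 2003: 2003-10-01.
1st Wednesday of November 2003: 2003-11-05.
1st Wednesday of December 2003: 2003-12-03.
January 2004 — 1st Wednesday is 2004-01-07.
1st Wednesday of February 2004: 2004-02-04.
1st Wednesday of March 2004: 2004-03-03.
April 2004 — 1st Wednesday is 2004-04-07.

2004-04-07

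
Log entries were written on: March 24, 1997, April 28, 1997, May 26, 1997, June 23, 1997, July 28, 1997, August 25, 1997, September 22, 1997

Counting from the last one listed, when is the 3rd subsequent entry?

These are Mondays at 28- or 35-day spacing (35, 28, 28, 35, 28, 28).
The pattern: 4th Monday of the month.
4th Monday of October 1997: October 27, 1997.
November 1997 — 4th Monday is November 24, 1997.
4th Monday of December 1997: December 22, 1997.

December 22, 1997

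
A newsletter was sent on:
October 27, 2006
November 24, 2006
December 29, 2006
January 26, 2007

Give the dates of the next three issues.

These are Fridays with 28, 35, 28-day gaps.
Each is the final Friday of its month — December 29, 2006 is past the 28th, so '4th Friday' doesn't fit.
February 2007 ends with Friday February 23, 2007.
Last Friday of March 2007: March 30, 2007.
April 2007 ends with Friday April 27, 2007.

February 23, 2007; March 30, 2007; April 27, 2007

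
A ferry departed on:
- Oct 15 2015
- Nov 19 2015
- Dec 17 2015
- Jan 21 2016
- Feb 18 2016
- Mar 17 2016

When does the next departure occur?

These are Thursdays at 28- or 35-day spacing (35, 28, 35, 28, 28).
The pattern: 3rd Thursday of the month.
3rd Thursday of April 2016: Apr 21 2016.

Apr 21 2016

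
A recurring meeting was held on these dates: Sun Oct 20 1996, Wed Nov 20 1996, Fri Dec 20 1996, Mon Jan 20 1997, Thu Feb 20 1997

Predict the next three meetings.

Thu Mar 20 1997, Sun Apr 20 1997, Tue May 20 1997

Gaps: 31, 30, 31, 31 days — not constant. Every event is on the 20th of the month.
Pattern: the 20th of each month.
March 1997: Thu Mar 20 1997.
Next: April 1997 → Sun Apr 20 1997.
Next: May 1997 → Tue May 20 1997.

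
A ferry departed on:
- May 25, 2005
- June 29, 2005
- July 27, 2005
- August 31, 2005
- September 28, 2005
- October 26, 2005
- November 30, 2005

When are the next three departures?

Every date is a Wednesday; gaps 35, 28, 35, 28, 28, 35 days.
Each is the last Wednesday of its month (at least one falls on the 29th or later, ruling out '4th Wednesday').
December 2005 ends with Wednesday December 28, 2005.
Last Wednesday of January 2006: January 25, 2006.
Last Wednesday of February 2006: February 22, 2006.

December 28, 2005; January 25, 2006; February 22, 2006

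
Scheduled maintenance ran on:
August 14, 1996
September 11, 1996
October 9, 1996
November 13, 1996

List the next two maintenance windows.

December 11, 1996; January 8, 1997

These are Wednesdays at 28- or 35-day spacing (28, 28, 35).
The pattern: 2nd Wednesday of the month.
December 1996 — 2nd Wednesday is December 11, 1996.
January 1997 — 2nd Wednesday is January 8, 1997.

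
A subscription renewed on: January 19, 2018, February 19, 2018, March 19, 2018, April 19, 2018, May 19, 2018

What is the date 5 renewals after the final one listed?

October 19, 2018

Each date is the 19th; the gaps (31, 28, 31, 30) track the month lengths.
The rule is the 19th of each month.
June 2018: June 19, 2018.
Next: July 2018 → July 19, 2018.
August 2018: August 19, 2018.
Next: September 2018 → September 19, 2018.
Next: October 2018 → October 19, 2018.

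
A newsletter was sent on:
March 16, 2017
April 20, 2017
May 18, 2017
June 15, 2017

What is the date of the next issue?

These are Thursdays at 28- or 35-day spacing (35, 28, 28).
The pattern: 3rd Thursday of the month.
July 2017 — 3rd Thursday is July 20, 2017.

July 20, 2017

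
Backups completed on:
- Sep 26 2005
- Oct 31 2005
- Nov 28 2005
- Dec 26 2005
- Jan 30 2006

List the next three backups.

All Mondays; the gaps (35, 28, 28, 35) vary with month length.
This is the last Monday of each month.
February 2006 ends with Monday Feb 27 2006.
Last Monday of March 2006: Mar 27 2006.
April 2006 ends with Monday Apr 24 2006.

Feb 27 2006, Mar 27 2006, Apr 24 2006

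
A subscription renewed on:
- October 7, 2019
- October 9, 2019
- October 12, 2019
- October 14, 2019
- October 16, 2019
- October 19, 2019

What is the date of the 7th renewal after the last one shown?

Every event lands on a Monday or Wednesday or Saturday (gaps cycle 2, 3, 2, 2, 3).
So the schedule is: every Monday, Wednesday and Saturday.
The following Monday is October 21, 2019.
The following Wednesday is October 23, 2019.
The following Saturday is October 26, 2019.
Next Monday: October 28, 2019.
The following Wednesday is October 30, 2019.
Next Saturday: November 2, 2019.
The following Monday is November 4, 2019.

November 4, 2019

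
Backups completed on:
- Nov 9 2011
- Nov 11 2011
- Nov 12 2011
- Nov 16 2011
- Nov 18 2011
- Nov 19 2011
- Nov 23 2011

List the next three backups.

Gaps: 2, 1, 4, 2, 1, 4 days — not constant, but cyclic with period 3.
The events fall on every Wednesday, Friday and Saturday.
Next Friday: Nov 25 2011.
Next Saturday: Nov 26 2011.
Next Wednesday: Nov 30 2011.

Nov 25 2011, Nov 26 2011, Nov 30 2011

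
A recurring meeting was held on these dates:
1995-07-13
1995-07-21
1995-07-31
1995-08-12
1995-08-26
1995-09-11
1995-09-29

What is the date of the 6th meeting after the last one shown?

1996-02-26

Gaps: 8, 10, 12, 14, 16, 18 days — each gap is 2 larger than the previous one.
Next gap: 20 days. 1995-09-29 + 20 days = 1995-10-19.
Next gap: 22 days. 1995-10-19 + 22 days = 1995-11-10.
Next gap: 24 days. 1995-11-10 + 24 days = 1995-12-04.
Next gap: 26 days. 1995-12-04 + 26 days = 1995-12-30.
Next gap: 28 days. 1995-12-30 + 28 days = 1996-01-27.
Next gap: 30 days. 1996-01-27 + 30 days = 1996-02-26.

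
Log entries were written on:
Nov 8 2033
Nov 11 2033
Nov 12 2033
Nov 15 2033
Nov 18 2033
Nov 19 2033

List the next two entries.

Every event lands on a Tuesday or Friday or Saturday (gaps cycle 3, 1, 3, 3, 1).
So the schedule is: every Tuesday, Friday and Saturday.
The following Tuesday is Nov 22 2033.
The following Friday is Nov 25 2033.

Nov 22 2033, Nov 25 2033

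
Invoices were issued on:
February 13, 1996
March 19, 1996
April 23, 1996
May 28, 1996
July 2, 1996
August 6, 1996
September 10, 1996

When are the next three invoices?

October 15, 1996; November 19, 1996; December 24, 1996

Gaps between consecutive events: 35, 35, 35, 35, 35, 35 days — a constant 35-day interval.
September 10, 1996 + 35 days = October 15, 1996.
October 15, 1996 + 35 days = November 19, 1996.
November 19, 1996 + 35 days = December 24, 1996.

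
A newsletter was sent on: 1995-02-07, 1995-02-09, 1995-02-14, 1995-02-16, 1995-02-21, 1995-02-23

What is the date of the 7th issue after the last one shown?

Every event lands on a Tuesday or Thursday (gaps cycle 2, 5, 2, 5, 2).
So the schedule is: every Tuesday and Thursday.
The following Tuesday is 1995-02-28.
The following Thursday is 1995-03-02.
Next Tuesday: 1995-03-07.
Next Thursday: 1995-03-09.
Next Tuesday: 1995-03-14.
Next Thursday: 1995-03-16.
The following Tuesday is 1995-03-21.

1995-03-21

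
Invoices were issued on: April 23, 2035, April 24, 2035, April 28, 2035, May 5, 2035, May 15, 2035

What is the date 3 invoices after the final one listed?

Intervals are 1, 4, 7, 10 days — an arithmetic progression with common difference 3.
Next gap: 13 days. May 15, 2035 + 13 days = May 28, 2035.
Next gap: 16 days. May 28, 2035 + 16 days = June 13, 2035.
Next gap: 19 days. June 13, 2035 + 19 days = July 2, 2035.

July 2, 2035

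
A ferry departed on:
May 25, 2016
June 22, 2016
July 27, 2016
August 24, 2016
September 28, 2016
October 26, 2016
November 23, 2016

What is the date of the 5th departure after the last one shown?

April 26, 2017

These are Wednesdays at 28- or 35-day spacing (28, 35, 28, 35, 28, 28).
The pattern: 4th Wednesday of the month.
December 2016 — 4th Wednesday is December 28, 2016.
4th Wednesday of January 2017: January 25, 2017.
4th Wednesday of February 2017: February 22, 2017.
March 2017 — 4th Wednesday is March 22, 2017.
4th Wednesday of April 2017: April 26, 2017.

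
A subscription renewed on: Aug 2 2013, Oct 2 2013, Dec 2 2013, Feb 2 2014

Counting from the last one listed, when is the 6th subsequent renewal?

Feb 2 2015

Each date is the 2nd; the gaps (61, 61, 62) track the month lengths.
The rule is the 2nd of every 2 months.
April 2014: Apr 2 2014.
Next: June 2014 → Jun 2 2014.
Next: August 2014 → Aug 2 2014.
Next: October 2014 → Oct 2 2014.
December 2014: Dec 2 2014.
Next: February 2015 → Feb 2 2015.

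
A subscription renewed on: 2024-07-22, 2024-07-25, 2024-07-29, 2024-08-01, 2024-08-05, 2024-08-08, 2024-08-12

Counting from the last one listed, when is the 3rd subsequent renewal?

2024-08-22

Gaps: 3, 4, 3, 4, 3, 4 days — not constant, but cyclic with period 2.
The events fall on every Monday and Thursday.
Next Thursday: 2024-08-15.
The following Monday is 2024-08-19.
The following Thursday is 2024-08-22.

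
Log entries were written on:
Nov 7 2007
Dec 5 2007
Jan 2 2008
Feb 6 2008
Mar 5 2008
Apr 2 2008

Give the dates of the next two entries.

May 7 2008, Jun 4 2008

Gaps: 28, 28, 35, 28, 28 days — a mix of 28 and 35. Every date is a Wednesday.
Each is the 1st Wednesday of its month.
May 2008 — 1st Wednesday is May 7 2008.
June 2008 — 1st Wednesday is Jun 4 2008.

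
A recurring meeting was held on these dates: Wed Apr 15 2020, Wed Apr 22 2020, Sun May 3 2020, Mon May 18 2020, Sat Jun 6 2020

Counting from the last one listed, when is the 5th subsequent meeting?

Sun Nov 8 2020

Gaps: 7, 11, 15, 19 days — each gap is 4 larger than the previous one.
Next gap: 23 days. Sat Jun 6 2020 + 23 days = Mon Jun 29 2020.
Next gap: 27 days. Mon Jun 29 2020 + 27 days = Sun Jul 26 2020.
Next gap: 31 days. Sun Jul 26 2020 + 31 days = Wed Aug 26 2020.
Next gap: 35 days. Wed Aug 26 2020 + 35 days = Wed Sep 30 2020.
Next gap: 39 days. Wed Sep 30 2020 + 39 days = Sun Nov 8 2020.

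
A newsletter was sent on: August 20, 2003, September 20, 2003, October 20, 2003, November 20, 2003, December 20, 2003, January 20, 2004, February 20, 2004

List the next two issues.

Each date is the 20th; the gaps (31, 30, 31, 30, 31, 31) track the month lengths.
The rule is the 20th of each month.
Next: March 2004 → March 20, 2004.
April 2004: April 20, 2004.

March 20, 2004; April 20, 2004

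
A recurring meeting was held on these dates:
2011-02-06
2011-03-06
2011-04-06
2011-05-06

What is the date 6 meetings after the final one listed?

2011-11-06

The day-of-month is always 6 (28, 31, 30 days between events).
So this recurs on the 6th of each month.
June 2011: 2011-06-06.
July 2011: 2011-07-06.
August 2011: 2011-08-06.
Next: September 2011 → 2011-09-06.
October 2011: 2011-10-06.
November 2011: 2011-11-06.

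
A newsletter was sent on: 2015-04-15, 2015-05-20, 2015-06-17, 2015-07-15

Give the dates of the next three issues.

These are Wednesdays at 28- or 35-day spacing (35, 28, 28).
The pattern: 3rd Wednesday of the month.
August 2015 — 3rd Wednesday is 2015-08-19.
3rd Wednesday of September 2015: 2015-09-16.
3rd Wednesday of October 2015: 2015-10-21.

2015-08-19, 2015-09-16, 2015-10-21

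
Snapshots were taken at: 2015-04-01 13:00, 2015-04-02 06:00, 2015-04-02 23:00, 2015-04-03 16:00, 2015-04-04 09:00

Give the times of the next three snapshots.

2015-04-05 02:00, 2015-04-05 19:00, 2015-04-06 12:00

Spacing: 17, 17, 17, 17 h — constant 17 h.
2015-04-04 09:00 + 17 h = 2015-04-05 02:00.
2015-04-05 02:00 + 17 h = 2015-04-05 19:00.
2015-04-05 19:00 + 17 h = 2015-04-06 12:00.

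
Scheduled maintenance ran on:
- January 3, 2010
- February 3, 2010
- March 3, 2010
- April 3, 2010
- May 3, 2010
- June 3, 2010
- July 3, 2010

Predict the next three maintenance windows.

August 3, 2010; September 3, 2010; October 3, 2010

The day-of-month is always 3 (31, 28, 31, 30, 31, 30 days between events).
So this recurs on the 3rd of each month.
August 2010: August 3, 2010.
Next: September 2010 → September 3, 2010.
October 2010: October 3, 2010.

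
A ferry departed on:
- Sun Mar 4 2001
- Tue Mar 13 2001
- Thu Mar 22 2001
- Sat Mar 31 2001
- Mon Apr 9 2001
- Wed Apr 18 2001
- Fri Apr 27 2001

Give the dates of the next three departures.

Sun May 6 2001, Tue May 15 2001, Thu May 24 2001

Gaps between consecutive events: 9, 9, 9, 9, 9, 9 days — a constant 9-day interval.
Fri Apr 27 2001 + 9 days = Sun May 6 2001.
Sun May 6 2001 + 9 days = Tue May 15 2001.
Tue May 15 2001 + 9 days = Thu May 24 2001.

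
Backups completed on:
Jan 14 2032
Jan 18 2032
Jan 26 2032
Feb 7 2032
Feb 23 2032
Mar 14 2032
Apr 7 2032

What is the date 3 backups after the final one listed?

The spacing grows by 4 each time: 4, 8, 12, 16, 20, 24 days.
Next gap: 28 days. Apr 7 2032 + 28 days = May 5 2032.
Next gap: 32 days. May 5 2032 + 32 days = Jun 6 2032.
Next gap: 36 days. Jun 6 2032 + 36 days = Jul 12 2032.

Jul 12 2032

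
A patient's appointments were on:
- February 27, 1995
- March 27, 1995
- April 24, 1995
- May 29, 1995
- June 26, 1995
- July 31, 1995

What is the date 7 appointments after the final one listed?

February 26, 1996

These are Mondays with 28, 28, 35, 28, 35-day gaps.
Each is the final Monday of its month — May 29, 1995 is past the 28th, so '4th Monday' doesn't fit.
Last Monday of August 1995: August 28, 1995.
September 1995 ends with Monday September 25, 1995.
October 1995 ends with Monday October 30, 1995.
November 1995 ends with Monday November 27, 1995.
Last Monday of December 1995: December 25, 1995.
Last Monday of January 1996: January 29, 1996.
Last Monday of February 1996: February 26, 1996.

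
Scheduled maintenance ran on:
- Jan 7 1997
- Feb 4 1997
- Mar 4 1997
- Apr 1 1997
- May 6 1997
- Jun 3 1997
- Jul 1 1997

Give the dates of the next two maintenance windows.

All dates are Tuesdays, 28, 28, 28, 35, 28, 28 days apart.
Specifically, the 1st Tuesday of each month.
1st Tuesday of August 1997: Aug 5 1997.
September 1997 — 1st Tuesday is Sep 2 1997.

Aug 5 1997, Sep 2 1997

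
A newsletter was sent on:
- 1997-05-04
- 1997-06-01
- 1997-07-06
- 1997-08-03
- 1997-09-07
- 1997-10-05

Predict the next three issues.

1997-11-02, 1997-12-07, 1998-01-04

These are Sundays at 28- or 35-day spacing (28, 35, 28, 35, 28).
The pattern: 1st Sunday of the month.
November 1997 — 1st Sunday is 1997-11-02.
1st Sunday of December 1997: 1997-12-07.
January 1998 — 1st Sunday is 1998-01-04.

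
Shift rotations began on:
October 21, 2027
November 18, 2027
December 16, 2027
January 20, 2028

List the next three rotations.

February 17, 2028; March 16, 2028; April 20, 2028

All dates are Thursdays, 28, 28, 35 days apart.
Specifically, the 3rd Thursday of each month.
February 2028 — 3rd Thursday is February 17, 2028.
3rd Thursday of March 2028: March 16, 2028.
April 2028 — 3rd Thursday is April 20, 2028.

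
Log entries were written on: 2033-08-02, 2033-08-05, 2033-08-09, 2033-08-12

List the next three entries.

Gaps: 3, 4, 3 days — not constant, but cyclic with period 2.
The events fall on every Tuesday and Friday.
The following Tuesday is 2033-08-16.
The following Friday is 2033-08-19.
The following Tuesday is 2033-08-23.

2033-08-16, 2033-08-19, 2033-08-23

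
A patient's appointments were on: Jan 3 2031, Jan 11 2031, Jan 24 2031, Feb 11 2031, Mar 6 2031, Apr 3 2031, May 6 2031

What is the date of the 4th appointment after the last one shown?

The spacing grows by 5 each time: 8, 13, 18, 23, 28, 33 days.
Next gap: 38 days. May 6 2031 + 38 days = Jun 13 2031.
Next gap: 43 days. Jun 13 2031 + 43 days = Jul 26 2031.
Next gap: 48 days. Jul 26 2031 + 48 days = Sep 12 2031.
Next gap: 53 days. Sep 12 2031 + 53 days = Nov 4 2031.

Nov 4 2031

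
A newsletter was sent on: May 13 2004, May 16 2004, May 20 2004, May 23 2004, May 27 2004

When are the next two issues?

May 30 2004, Jun 3 2004

Every event lands on a Thursday or Sunday (gaps cycle 3, 4, 3, 4).
So the schedule is: every Thursday and Sunday.
Next Sunday: May 30 2004.
Next Thursday: Jun 3 2004.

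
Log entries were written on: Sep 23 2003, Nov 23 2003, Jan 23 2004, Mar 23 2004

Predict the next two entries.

May 23 2004, Jul 23 2004

Gaps: 61, 61, 60 days — not constant. Every event is on the 23rd of the month.
Pattern: the 23rd of every 2 months.
May 2004: May 23 2004.
Next: July 2004 → Jul 23 2004.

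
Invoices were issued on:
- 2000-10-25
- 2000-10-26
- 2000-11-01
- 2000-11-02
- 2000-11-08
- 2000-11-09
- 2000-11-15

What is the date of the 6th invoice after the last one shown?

2000-12-06

The gap pattern 1, 6, 1, 6, 1, 6 repeats every 2 events.
These are the Wednesdays and Thursdays of each week.
The following Thursday is 2000-11-16.
The following Wednesday is 2000-11-22.
The following Thursday is 2000-11-23.
Next Wednesday: 2000-11-29.
Next Thursday: 2000-11-30.
Next Wednesday: 2000-12-06.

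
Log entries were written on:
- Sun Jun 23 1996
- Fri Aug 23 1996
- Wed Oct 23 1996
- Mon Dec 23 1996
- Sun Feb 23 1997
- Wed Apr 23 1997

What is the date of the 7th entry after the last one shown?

Tue Jun 23 1998

The day-of-month is always 23 (61, 61, 61, 62, 59 days between events).
So this recurs on the 23rd of every 2 months.
June 1997: Mon Jun 23 1997.
August 1997: Sat Aug 23 1997.
Next: October 1997 → Thu Oct 23 1997.
Next: December 1997 → Tue Dec 23 1997.
Next: February 1998 → Mon Feb 23 1998.
Next: April 1998 → Thu Apr 23 1998.
June 1998: Tue Jun 23 1998.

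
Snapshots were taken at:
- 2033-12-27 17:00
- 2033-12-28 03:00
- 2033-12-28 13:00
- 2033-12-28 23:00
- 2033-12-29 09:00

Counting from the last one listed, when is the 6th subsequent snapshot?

2033-12-31 21:00

Gaps: 10, 10, 10, 10 hours — each event is 10 hours after the previous one.
2033-12-29 09:00 + 10 h = 2033-12-29 19:00.
2033-12-29 19:00 + 10 h = 2033-12-30 05:00.
2033-12-30 05:00 + 10 h = 2033-12-30 15:00.
2033-12-30 15:00 + 10 h = 2033-12-31 01:00.
2033-12-31 01:00 + 10 h = 2033-12-31 11:00.
2033-12-31 11:00 + 10 h = 2033-12-31 21:00.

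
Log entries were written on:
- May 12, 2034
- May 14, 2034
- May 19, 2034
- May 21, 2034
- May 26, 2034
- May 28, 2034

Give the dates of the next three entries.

June 2, 2034; June 4, 2034; June 9, 2034

The gap pattern 2, 5, 2, 5, 2 repeats every 2 events.
These are the Fridays and Sundays of each week.
Next Friday: June 2, 2034.
Next Sunday: June 4, 2034.
Next Friday: June 9, 2034.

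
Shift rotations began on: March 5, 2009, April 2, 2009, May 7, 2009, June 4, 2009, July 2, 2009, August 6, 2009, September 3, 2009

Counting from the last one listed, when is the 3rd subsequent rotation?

All dates are Thursdays, 28, 35, 28, 28, 35, 28 days apart.
Specifically, the 1st Thursday of each month.
October 2009 — 1st Thursday is October 1, 2009.
November 2009 — 1st Thursday is November 5, 2009.
1st Thursday of December 2009: December 3, 2009.

December 3, 2009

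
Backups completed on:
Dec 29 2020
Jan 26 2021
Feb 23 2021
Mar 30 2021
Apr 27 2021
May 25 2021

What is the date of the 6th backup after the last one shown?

Nov 30 2021

All Tuesdays; the gaps (28, 28, 35, 28, 28) vary with month length.
This is the last Tuesday of each month.
Last Tuesday of June 2021: Jun 29 2021.
July 2021 ends with Tuesday Jul 27 2021.
August 2021 ends with Tuesday Aug 31 2021.
September 2021 ends with Tuesday Sep 28 2021.
Last Tuesday of October 2021: Oct 26 2021.
November 2021 ends with Tuesday Nov 30 2021.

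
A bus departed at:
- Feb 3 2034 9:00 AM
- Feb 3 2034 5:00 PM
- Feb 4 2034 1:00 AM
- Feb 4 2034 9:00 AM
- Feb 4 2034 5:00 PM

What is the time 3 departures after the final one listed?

The interval is a steady 8 hours (8, 8, 8, 8).
Feb 4 2034 5:00 PM + 8 h = Feb 5 2034 1:00 AM.
Feb 5 2034 1:00 AM + 8 h = Feb 5 2034 9:00 AM.
Feb 5 2034 9:00 AM + 8 h = Feb 5 2034 5:00 PM.

Feb 5 2034 5:00 PM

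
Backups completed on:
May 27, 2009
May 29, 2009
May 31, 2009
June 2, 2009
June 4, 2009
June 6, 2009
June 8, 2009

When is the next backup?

The spacing is 2, 2, 2, 2, 2, 2 days — always 2 days.
June 8, 2009 + 2 days = June 10, 2009.

June 10, 2009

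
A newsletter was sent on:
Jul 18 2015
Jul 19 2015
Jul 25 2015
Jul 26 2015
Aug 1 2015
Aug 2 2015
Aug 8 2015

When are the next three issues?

Aug 9 2015, Aug 15 2015, Aug 16 2015

Gaps: 1, 6, 1, 6, 1, 6 days — not constant, but cyclic with period 2.
The events fall on every Saturday and Sunday.
Next Sunday: Aug 9 2015.
Next Saturday: Aug 15 2015.
The following Sunday is Aug 16 2015.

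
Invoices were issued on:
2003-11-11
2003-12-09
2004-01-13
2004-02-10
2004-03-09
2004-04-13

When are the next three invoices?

Gaps: 28, 35, 28, 28, 35 days — a mix of 28 and 35. Every date is a Tuesday.
Each is the 2nd Tuesday of its month.
May 2004 — 2nd Tuesday is 2004-05-11.
2nd Tuesday of June 2004: 2004-06-08.
July 2004 — 2nd Tuesday is 2004-07-13.

2004-05-11, 2004-06-08, 2004-07-13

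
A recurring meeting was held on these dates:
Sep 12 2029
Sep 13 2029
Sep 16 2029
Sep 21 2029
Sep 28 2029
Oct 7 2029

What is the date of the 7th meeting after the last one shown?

Intervals are 1, 3, 5, 7, 9 days — an arithmetic progression with common difference 2.
Next gap: 11 days. Oct 7 2029 + 11 days = Oct 18 2029.
Next gap: 13 days. Oct 18 2029 + 13 days = Oct 31 2029.
Next gap: 15 days. Oct 31 2029 + 15 days = Nov 15 2029.
Next gap: 17 days. Nov 15 2029 + 17 days = Dec 2 2029.
Next gap: 19 days. Dec 2 2029 + 19 days = Dec 21 2029.
Next gap: 21 days. Dec 21 2029 + 21 days = Jan 11 2030.
Next gap: 23 days. Jan 11 2030 + 23 days = Feb 3 2030.

Feb 3 2030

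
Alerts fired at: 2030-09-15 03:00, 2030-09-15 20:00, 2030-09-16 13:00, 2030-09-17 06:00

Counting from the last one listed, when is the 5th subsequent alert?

2030-09-20 19:00

The interval is a steady 17 hours (17, 17, 17).
2030-09-17 06:00 + 17 h = 2030-09-17 23:00.
2030-09-17 23:00 + 17 h = 2030-09-18 16:00.
2030-09-18 16:00 + 17 h = 2030-09-19 09:00.
2030-09-19 09:00 + 17 h = 2030-09-20 02:00.
2030-09-20 02:00 + 17 h = 2030-09-20 19:00.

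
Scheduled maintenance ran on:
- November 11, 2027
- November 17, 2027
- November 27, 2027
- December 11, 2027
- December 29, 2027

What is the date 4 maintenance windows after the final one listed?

April 19, 2028

The spacing grows by 4 each time: 6, 10, 14, 18 days.
Next gap: 22 days. December 29, 2027 + 22 days = January 20, 2028.
Next gap: 26 days. January 20, 2028 + 26 days = February 15, 2028.
Next gap: 30 days. February 15, 2028 + 30 days = March 16, 2028.
Next gap: 34 days. March 16, 2028 + 34 days = April 19, 2028.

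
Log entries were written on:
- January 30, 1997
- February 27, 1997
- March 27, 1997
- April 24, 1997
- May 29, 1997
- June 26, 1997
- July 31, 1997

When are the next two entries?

All Thursdays; the gaps (28, 28, 28, 35, 28, 35) vary with month length.
This is the last Thursday of each month.
August 1997 ends with Thursday August 28, 1997.
September 1997 ends with Thursday September 25, 1997.

August 28, 1997; September 25, 1997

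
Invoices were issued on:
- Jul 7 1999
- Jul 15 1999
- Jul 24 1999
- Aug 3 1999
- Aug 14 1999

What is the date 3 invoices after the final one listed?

Sep 22 1999

Intervals are 8, 9, 10, 11 days — an arithmetic progression with common difference 1.
Next gap: 12 days. Aug 14 1999 + 12 days = Aug 26 1999.
Next gap: 13 days. Aug 26 1999 + 13 days = Sep 8 1999.
Next gap: 14 days. Sep 8 1999 + 14 days = Sep 22 1999.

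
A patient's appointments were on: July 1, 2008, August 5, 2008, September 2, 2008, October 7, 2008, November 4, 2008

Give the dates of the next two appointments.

December 2, 2008; January 6, 2009

These are Tuesdays at 28- or 35-day spacing (35, 28, 35, 28).
The pattern: 1st Tuesday of the month.
1st Tuesday of December 2008: December 2, 2008.
1st Tuesday of January 2009: January 6, 2009.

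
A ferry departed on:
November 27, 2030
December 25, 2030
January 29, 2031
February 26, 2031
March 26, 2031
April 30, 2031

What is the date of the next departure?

All Wednesdays; the gaps (28, 35, 28, 28, 35) vary with month length.
This is the last Wednesday of each month.
May 2031 ends with Wednesday May 28, 2031.

May 28, 2031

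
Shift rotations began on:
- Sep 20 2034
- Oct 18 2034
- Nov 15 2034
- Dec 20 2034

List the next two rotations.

All dates are Wednesdays, 28, 28, 35 days apart.
Specifically, the 3rd Wednesday of each month.
3rd Wednesday of January 2035: Jan 17 2035.
3rd Wednesday of February 2035: Feb 21 2035.

Jan 17 2035, Feb 21 2035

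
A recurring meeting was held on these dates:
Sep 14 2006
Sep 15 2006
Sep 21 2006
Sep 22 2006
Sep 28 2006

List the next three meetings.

Sep 29 2006, Oct 5 2006, Oct 6 2006

Every event lands on a Thursday or Friday (gaps cycle 1, 6, 1, 6).
So the schedule is: every Thursday and Friday.
Next Friday: Sep 29 2006.
The following Thursday is Oct 5 2006.
Next Friday: Oct 6 2006.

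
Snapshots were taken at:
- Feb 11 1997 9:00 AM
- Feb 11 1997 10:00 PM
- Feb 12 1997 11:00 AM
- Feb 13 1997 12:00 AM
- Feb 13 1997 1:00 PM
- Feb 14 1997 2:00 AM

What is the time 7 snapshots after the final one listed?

Feb 17 1997 9:00 PM

The interval is a steady 13 hours (13, 13, 13, 13, 13).
Feb 14 1997 2:00 AM + 13 h = Feb 14 1997 3:00 PM.
Feb 14 1997 3:00 PM + 13 h = Feb 15 1997 4:00 AM.
Feb 15 1997 4:00 AM + 13 h = Feb 15 1997 5:00 PM.
Feb 15 1997 5:00 PM + 13 h = Feb 16 1997 6:00 AM.
Feb 16 1997 6:00 AM + 13 h = Feb 16 1997 7:00 PM.
Feb 16 1997 7:00 PM + 13 h = Feb 17 1997 8:00 AM.
Feb 17 1997 8:00 AM + 13 h = Feb 17 1997 9:00 PM.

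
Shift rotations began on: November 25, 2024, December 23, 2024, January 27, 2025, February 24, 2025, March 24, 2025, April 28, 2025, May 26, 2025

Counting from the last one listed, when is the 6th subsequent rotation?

November 24, 2025

All dates are Mondays, 28, 35, 28, 28, 35, 28 days apart.
Specifically, the 4th Monday of each month.
June 2025 — 4th Monday is June 23, 2025.
July 2025 — 4th Monday is July 28, 2025.
August 2025 — 4th Monday is August 25, 2025.
September 2025 — 4th Monday is September 22, 2025.
October 2025 — 4th Monday is October 27, 2025.
November 2025 — 4th Monday is November 24, 2025.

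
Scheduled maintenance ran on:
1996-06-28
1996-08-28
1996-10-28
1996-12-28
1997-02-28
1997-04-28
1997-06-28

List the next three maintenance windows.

Each date is the 28th; the gaps (61, 61, 61, 62, 59, 61) track the month lengths.
The rule is the 28th of every 2 months.
August 1997: 1997-08-28.
Next: October 1997 → 1997-10-28.
December 1997: 1997-12-28.

1997-08-28, 1997-10-28, 1997-12-28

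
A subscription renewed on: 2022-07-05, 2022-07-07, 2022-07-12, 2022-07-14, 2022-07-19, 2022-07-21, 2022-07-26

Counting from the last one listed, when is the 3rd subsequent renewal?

The gap pattern 2, 5, 2, 5, 2, 5 repeats every 2 events.
These are the Tuesdays and Thursdays of each week.
Next Thursday: 2022-07-28.
Next Tuesday: 2022-08-02.
The following Thursday is 2022-08-04.

2022-08-04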